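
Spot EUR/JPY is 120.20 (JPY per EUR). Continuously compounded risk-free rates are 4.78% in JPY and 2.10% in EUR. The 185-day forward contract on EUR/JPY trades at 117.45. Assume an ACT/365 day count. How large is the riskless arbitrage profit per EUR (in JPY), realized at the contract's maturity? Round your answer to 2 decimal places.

4.39 per EUR (in JPY)

Fair forward: F* = S·e^(carry·T), with carry = (r_JPY − r_EUR) = 0.0478 − 0.0210 = 0.0268
F* = 120.20 · e^(0.0268 × 185/365) = 120.20 · e^0.013584 = 120.20 × 1.013677 = 121.8440
Market 117.45 < fair 121.8440: forward underpriced → reverse cash-and-carry (short spot, go long the forward).
At maturity, profit = |F_mkt − F*| = |117.45 − 121.8440| = 4.39 per EUR (in JPY)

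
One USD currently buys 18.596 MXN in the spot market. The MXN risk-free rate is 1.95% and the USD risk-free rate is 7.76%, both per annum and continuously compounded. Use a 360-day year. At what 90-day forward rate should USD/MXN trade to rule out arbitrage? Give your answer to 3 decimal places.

18.328

F = S·e^((r_MXN − r_USD)T) = 18.596 · e^((0.0195 − 0.0776) × 90/360)
= 18.596 · e^-0.014525 = 18.596 × 0.985580
F = 18.328 MXN per USD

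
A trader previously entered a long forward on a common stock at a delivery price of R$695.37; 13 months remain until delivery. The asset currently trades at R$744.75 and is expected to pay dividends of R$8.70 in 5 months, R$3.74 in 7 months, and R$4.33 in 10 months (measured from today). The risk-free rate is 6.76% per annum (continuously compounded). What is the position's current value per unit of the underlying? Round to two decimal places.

PV(remaining dividends) I = 8.70·e^(−0.0676·5/12) + 3.74·e^(−0.0676·7/12) + 4.33·e^(−0.0676·10/12) = 16.1466
Current forward F = (S − I)·e^(rT) = (744.75 − 16.1466)·e^(0.0676·13/12) = 728.6034 × 1.075982 = 783.9641
Value (long) = (F − K)·e^(−rT) = (783.9641 − 695.37) × 0.929384 = 82.3379
Value = R$82.34

R$82.34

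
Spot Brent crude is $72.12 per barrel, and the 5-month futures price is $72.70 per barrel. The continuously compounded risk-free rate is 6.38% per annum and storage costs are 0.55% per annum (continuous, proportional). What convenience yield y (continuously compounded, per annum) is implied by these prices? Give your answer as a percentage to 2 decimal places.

5.01%

F = S·e^((r+u−y)T) ⇒ (r+u−y) = ln(F/S)/T
ln(72.70/72.12) = 0.008010; /T ⇒ 0.019224
y = r + u − ln(F/S)/T = 0.0638 + 0.0055 − 0.019224 = 0.050076
y = 5.01%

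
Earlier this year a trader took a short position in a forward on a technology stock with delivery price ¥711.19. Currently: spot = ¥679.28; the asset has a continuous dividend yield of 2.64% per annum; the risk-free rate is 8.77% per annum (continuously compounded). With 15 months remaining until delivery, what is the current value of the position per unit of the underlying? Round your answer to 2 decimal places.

Current fair forward for the remaining 15 months: F = S·e^((r − q)·T), (r − q) = 0.0877 − 0.0264 = 0.0613
F = 679.28 · e^(0.0613 × 15/12) = 679.28 × 1.079637 = 733.3758
Value of long forward = (F − K)·e^(−rT) = (733.3758 − 711.19) · e^(−0.0877·15/12)
= 22.1858 × 0.896170 = 19.88
Short position value = −(long value) = -¥19.88

-¥19.88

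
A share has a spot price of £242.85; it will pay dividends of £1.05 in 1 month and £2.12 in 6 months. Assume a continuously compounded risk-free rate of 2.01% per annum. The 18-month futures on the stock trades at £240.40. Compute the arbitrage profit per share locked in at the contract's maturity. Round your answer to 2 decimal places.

PV(dividends) I = 1.05·e^(−0.0201·1/12) + 2.12·e^(−0.0201·6/12) = 3.1470
Fair futures F* = (S − I)·e^(rT) = (242.85 − 3.1470)·e^0.030150 = 239.7030 × 1.030609 = 247.0401
Market £240.40 < fair 247.0401: forward underpriced → reverse cash-and-carry (short the stock, invest proceeds at r, pay the dividends, go long the forward).
Profit at T = |F_mkt − F*| = |240.40 − 247.0401| = £6.64 per share

£6.64 per share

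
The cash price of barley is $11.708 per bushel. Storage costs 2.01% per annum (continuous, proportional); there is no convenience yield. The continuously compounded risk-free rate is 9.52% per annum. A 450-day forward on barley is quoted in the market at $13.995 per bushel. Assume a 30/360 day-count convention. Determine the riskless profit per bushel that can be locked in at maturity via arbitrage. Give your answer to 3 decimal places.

$0.472 per bushel

Fair forward: F* = S·e^(carry·T), with carry = (r + u) = 0.0952 + 0.0201 = 0.1153
F* = 11.708 · e^(0.1153 × 450/360) = 11.708 · e^0.144125 = 11.708 × 1.155028 = $13.5231
Market $13.995 > fair $13.5231: forward overpriced → cash-and-carry (buy spot, short the forward).
At maturity, profit = |F_mkt − F*| = |13.995 − 13.5231| = $0.472 per bushel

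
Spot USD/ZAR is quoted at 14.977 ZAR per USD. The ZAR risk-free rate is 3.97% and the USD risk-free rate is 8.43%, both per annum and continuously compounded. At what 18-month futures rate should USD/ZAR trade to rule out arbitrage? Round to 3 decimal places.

F = S·e^((r_ZAR − r_USD)T) = 14.977 · e^((0.0397 − 0.0843) × 18/12)
= 14.977 · e^-0.066900 = 14.977 × 0.935289
F = 14.008 ZAR per USD

14.008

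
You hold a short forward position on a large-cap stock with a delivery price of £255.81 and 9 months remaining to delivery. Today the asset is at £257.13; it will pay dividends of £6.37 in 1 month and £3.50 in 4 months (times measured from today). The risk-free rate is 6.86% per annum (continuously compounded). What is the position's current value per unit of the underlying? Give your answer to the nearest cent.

-£4.39

PV(remaining dividends) I = 6.37·e^(−0.0686·1/12) + 3.50·e^(−0.0686·4/12) = 9.7546
Current forward F = (S − I)·e^(rT) = (257.13 − 9.7546)·e^(0.0686·9/12) = 247.3754 × 1.052797 = 260.4361
Value (long) = (F − K)·e^(−rT) = (260.4361 − 255.81) × 0.949851 = 4.3941
Short position value = −(long value) = -£4.39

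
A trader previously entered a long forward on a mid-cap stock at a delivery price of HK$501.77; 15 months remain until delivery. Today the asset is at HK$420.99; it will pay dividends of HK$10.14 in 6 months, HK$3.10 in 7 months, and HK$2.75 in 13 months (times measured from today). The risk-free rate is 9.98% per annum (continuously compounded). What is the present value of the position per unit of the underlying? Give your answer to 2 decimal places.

PV(remaining dividends) I = 10.14·e^(−0.0998·6/12) + 3.10·e^(−0.0998·7/12) + 2.75·e^(−0.0998·13/12) = 15.0393
Current forward F = (S − I)·e^(rT) = (420.99 − 15.0393)·e^(0.0998·15/12) = 405.9507 × 1.132865 = 459.8873
Value (long) = (F − K)·e^(−rT) = (459.8873 − 501.77) × 0.882718 = -36.9706
Value = -HK$36.97

-HK$36.97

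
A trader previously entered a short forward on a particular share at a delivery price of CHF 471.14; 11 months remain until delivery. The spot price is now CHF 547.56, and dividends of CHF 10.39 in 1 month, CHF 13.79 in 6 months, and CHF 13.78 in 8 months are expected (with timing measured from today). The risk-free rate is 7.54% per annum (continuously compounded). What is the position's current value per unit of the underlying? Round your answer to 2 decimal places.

PV(remaining dividends) I = 10.39·e^(−0.0754·1/12) + 13.79·e^(−0.0754·6/12) + 13.78·e^(−0.0754·8/12) = 36.7092
Current forward F = (S − I)·e^(rT) = (547.56 − 36.7092)·e^(0.0754·11/12) = 510.8508 × 1.071561 = 547.4078
Value (long) = (F − K)·e^(−rT) = (547.4078 − 471.14) × 0.933218 = 71.1745
Short position value = −(long value) = -CHF 71.17

-CHF 71.17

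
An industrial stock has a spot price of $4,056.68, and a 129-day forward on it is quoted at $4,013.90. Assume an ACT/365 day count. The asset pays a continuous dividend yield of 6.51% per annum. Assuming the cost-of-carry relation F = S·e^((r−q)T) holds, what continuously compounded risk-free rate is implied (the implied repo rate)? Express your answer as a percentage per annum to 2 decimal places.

3.51%

From F = S·e^((r−q)T): (r − q) = ln(F/S)/T
ln(4013.90/4056.68) = ln(0.989454) = -0.010602
(r − q) = -0.010602 / (129/365) = -0.029998
r = ln(F/S)/T + q = -0.029998 + 0.0651 = 0.035102
r = 3.51%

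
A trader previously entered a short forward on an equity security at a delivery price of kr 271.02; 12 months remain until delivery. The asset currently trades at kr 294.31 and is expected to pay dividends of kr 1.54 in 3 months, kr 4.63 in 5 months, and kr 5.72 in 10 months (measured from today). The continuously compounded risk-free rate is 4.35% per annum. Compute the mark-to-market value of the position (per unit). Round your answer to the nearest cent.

PV(remaining dividends) I = 1.54·e^(−0.0435·3/12) + 4.63·e^(−0.0435·5/12) + 5.72·e^(−0.0435·10/12) = 11.5865
Current forward F = (S − I)·e^(rT) = (294.31 − 11.5865)·e^(0.0435·12/12) = 282.7235 × 1.044460 = 295.2934
Value (long) = (F − K)·e^(−rT) = (295.2934 − 271.02) × 0.957433 = 23.2402
Short position value = −(long value) = -kr 23.24

-kr 23.24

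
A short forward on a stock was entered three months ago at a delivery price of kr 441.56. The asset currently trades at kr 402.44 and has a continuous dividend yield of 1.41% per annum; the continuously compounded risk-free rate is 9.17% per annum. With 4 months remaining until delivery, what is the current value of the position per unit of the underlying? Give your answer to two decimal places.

kr 27.71

Current fair forward for the remaining 4 months: F = S·e^((r − q)·T), (r − q) = 0.0917 − 0.0141 = 0.0776
F = 402.44 · e^(0.0776 × 4/12) = 402.44 × 1.026204 = 412.9855
Value of long forward = (F − K)·e^(−rT) = (412.9855 − 441.56) · e^(−0.0917·4/12)
= -28.5745 × 0.969896 = -27.71
Short position value = −(long value) = kr 27.71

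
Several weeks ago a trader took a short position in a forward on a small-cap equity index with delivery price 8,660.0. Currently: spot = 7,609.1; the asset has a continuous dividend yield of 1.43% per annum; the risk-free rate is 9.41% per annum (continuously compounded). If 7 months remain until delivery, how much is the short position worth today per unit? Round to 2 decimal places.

651.56

Current fair forward for the remaining 7 months: F = S·e^((r − q)·T), (r − q) = 0.0941 − 0.0143 = 0.0798
F = 7609.1 · e^(0.0798 × 7/12) = 7609.1 × 1.04765046 = 7971.6771
Value of long forward = (F − K)·e^(−rT) = (7971.6771 − 8660.0) · e^(−0.0941·7/12)
= -688.3229 × 0.94658769 = -651.56
Short position value = −(long value) = 651.56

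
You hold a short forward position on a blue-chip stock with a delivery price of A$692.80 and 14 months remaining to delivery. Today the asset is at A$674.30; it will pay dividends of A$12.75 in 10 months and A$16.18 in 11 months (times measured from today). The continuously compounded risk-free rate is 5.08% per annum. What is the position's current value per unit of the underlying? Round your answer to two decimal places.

A$6.30

PV(remaining dividends) I = 12.75·e^(−0.0508·10/12) + 16.18·e^(−0.0508·11/12) = 27.6653
Current forward F = (S − I)·e^(rT) = (674.30 − 27.6653)·e^(0.0508·14/12) = 646.6347 × 1.061058 = 686.1169
Value (long) = (F − K)·e^(−rT) = (686.1169 − 692.80) × 0.942455 = -6.2985
Short position value = −(long value) = A$6.30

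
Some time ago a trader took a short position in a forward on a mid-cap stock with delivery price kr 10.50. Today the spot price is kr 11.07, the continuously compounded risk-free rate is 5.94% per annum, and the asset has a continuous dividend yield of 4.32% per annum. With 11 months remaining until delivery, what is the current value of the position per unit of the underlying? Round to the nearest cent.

Current fair forward for the remaining 11 months: F = S·e^((r − q)·T), (r − q) = 0.0594 − 0.0432 = 0.0162
F = 11.07 · e^(0.0162 × 11/12) = 11.07 × 1.014961 = 11.2356
Value of long forward = (F − K)·e^(−rT) = (11.2356 − 10.50) · e^(−0.0594·11/12)
= 0.7356 × 0.947006 = 0.70
Short position value = −(long value) = -kr 0.70

-kr 0.70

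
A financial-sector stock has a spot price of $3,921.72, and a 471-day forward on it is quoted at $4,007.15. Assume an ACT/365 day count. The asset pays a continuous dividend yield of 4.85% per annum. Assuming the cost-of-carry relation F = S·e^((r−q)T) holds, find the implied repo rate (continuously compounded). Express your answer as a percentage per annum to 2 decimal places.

From F = S·e^((r−q)T): (r − q) = ln(F/S)/T
ln(4007.15/3921.72) = ln(1.021784) = 0.021550
(r − q) = 0.021550 / (471/365) = 0.016700
r = ln(F/S)/T + q = 0.016700 + 0.0485 = 0.065200
r = 6.52%

6.52%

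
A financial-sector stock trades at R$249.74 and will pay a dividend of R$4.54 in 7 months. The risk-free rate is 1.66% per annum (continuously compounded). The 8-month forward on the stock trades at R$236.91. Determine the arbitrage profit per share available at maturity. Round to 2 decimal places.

R$11.06 per share

PV(dividends) I = 4.54·e^(−0.0166·7/12) = 4.4962
Fair forward F* = (S − I)·e^(rT) = (249.74 − 4.4962)·e^0.011067 = 245.2438 × 1.011128 = 247.9729
Market R$236.91 < fair 247.9729: forward underpriced → reverse cash-and-carry (short the stock, invest proceeds at r, pay the dividends, go long the forward).
Profit at T = |F_mkt − F*| = |236.91 − 247.9729| = R$11.06 per share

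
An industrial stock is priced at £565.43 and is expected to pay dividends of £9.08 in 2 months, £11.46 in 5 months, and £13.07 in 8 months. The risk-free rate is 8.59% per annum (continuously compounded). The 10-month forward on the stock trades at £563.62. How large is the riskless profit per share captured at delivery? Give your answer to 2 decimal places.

PV(dividends) I = 9.08·e^(−0.0859·2/12) + 11.46·e^(−0.0859·5/12) + 13.07·e^(−0.0859·8/12) = 32.3506
Fair forward F* = (S − I)·e^(rT) = (565.43 − 32.3506)·e^0.071583 = 533.0794 × 1.074207 = 572.6376
Market £563.62 < fair 572.6376: forward underpriced → reverse cash-and-carry (short the stock, invest proceeds at r, pay the dividends, go long the forward).
Profit at T = |F_mkt − F*| = |563.62 − 572.6376| = £9.02 per share

£9.02 per share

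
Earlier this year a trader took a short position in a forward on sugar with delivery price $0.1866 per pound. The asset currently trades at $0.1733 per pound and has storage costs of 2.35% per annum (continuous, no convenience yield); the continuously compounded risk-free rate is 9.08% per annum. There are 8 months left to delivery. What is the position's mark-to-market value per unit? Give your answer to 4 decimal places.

-$0.0004 per pound

Current fair forward for the remaining 8 months: F = S·e^((r + u)·T), (r + u) = 0.0908 + 0.0235 = 0.1143
F = 0.1733 · e^(0.1143 × 8/12) = 0.1733 × 1.079178 = 0.1870
Value of long forward = (F − K)·e^(−rT) = (0.1870 − 0.1866) · e^(−0.0908·8/12)
= 0.0004 × 0.941262 = 0.0004
Short position value = −(long value) = -$0.0004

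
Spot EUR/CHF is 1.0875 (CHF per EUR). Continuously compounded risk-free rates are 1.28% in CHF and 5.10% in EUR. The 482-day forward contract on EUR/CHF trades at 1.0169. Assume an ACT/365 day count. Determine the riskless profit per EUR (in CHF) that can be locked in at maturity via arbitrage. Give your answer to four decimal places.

0.0171 per EUR (in CHF)

Fair forward: F* = S·e^(carry·T), with carry = (r_CHF − r_EUR) = 0.0128 − 0.0510 = -0.0382
F* = 1.0875 · e^(-0.0382 × 482/365) = 1.0875 · e^-0.050445 = 1.0875 × 0.950806 = 1.0340
Market 1.0169 < fair 1.0340: forward underpriced → reverse cash-and-carry (short spot, go long the forward).
At maturity, profit = |F_mkt − F*| = |1.0169 − 1.0340| = 0.0171 per EUR (in CHF)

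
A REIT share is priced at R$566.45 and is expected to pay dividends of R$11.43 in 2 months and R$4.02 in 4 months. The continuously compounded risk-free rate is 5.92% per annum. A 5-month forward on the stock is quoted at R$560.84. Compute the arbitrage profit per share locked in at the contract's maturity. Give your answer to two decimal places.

PV(dividends) I = 11.43·e^(−0.0592·2/12) + 4.02·e^(−0.0592·4/12) = 15.2592
Fair forward F* = (S − I)·e^(rT) = (566.45 − 15.2592)·e^0.024667 = 551.1908 × 1.024974 = 564.9562
Market R$560.84 < fair 564.9562: forward underpriced → reverse cash-and-carry (short the stock, invest proceeds at r, pay the dividends, go long the forward).
Profit at T = |F_mkt − F*| = |560.84 − 564.9562| = R$4.12 per share

R$4.12 per share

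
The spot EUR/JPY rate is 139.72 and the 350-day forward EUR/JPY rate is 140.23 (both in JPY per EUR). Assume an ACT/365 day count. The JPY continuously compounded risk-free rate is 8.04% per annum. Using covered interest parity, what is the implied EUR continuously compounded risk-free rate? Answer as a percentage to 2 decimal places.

7.66%

F = S·e^((r_JPY − r_EUR)T) ⇒ r_EUR = r_JPY − ln(F/S)/T
ln(140.23/139.72) = 0.003644; /(350/365) = 0.003800
r_EUR = 0.0804 − 0.003800 = 0.076600
r_EUR = 7.66%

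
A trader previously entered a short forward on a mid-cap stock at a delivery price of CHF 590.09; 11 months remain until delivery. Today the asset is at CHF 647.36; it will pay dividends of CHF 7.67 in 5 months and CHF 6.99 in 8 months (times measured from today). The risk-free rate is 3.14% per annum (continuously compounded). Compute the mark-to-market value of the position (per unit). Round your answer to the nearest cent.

-CHF 59.60

PV(remaining dividends) I = 7.67·e^(−0.0314·5/12) + 6.99·e^(−0.0314·8/12) = 14.4155
Current forward F = (S − I)·e^(rT) = (647.36 − 14.4155)·e^(0.0314·11/12) = 632.9445 × 1.029202 = 651.4277
Value (long) = (F − K)·e^(−rT) = (651.4277 − 590.09) × 0.971627 = 59.5974
Short position value = −(long value) = -CHF 59.60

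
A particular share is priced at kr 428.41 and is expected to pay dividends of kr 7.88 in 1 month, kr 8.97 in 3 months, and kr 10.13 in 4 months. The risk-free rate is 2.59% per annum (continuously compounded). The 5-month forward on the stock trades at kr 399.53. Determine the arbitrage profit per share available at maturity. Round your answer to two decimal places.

kr 6.42 per share

PV(dividends) I = 7.88·e^(−0.0259·1/12) + 8.97·e^(−0.0259·3/12) + 10.13·e^(−0.0259·4/12) = 26.8180
Fair forward F* = (S − I)·e^(rT) = (428.41 − 26.8180)·e^0.010792 = 401.5920 × 1.010850 = 405.9493
Market kr 399.53 < fair 405.9493: forward underpriced → reverse cash-and-carry (short the stock, invest proceeds at r, pay the dividends, go long the forward).
Profit at T = |F_mkt − F*| = |399.53 − 405.9493| = kr 6.42 per share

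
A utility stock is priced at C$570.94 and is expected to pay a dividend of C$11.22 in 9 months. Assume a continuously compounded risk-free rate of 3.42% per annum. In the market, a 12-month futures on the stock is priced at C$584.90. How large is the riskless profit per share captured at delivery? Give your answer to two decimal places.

PV(dividends) I = 11.22·e^(−0.0342·9/12) = 10.9359
Fair futures F* = (S − I)·e^(rT) = (570.94 − 10.9359)·e^0.034200 = 560.0041 × 1.034792 = 579.4878
Market C$584.90 > fair 579.4878: forward overpriced → cash-and-carry (borrow at r, buy the stock and collect the dividends, short the forward).
Profit at T = |F_mkt − F*| = |584.90 − 579.4878| = C$5.41 per share

C$5.41 per share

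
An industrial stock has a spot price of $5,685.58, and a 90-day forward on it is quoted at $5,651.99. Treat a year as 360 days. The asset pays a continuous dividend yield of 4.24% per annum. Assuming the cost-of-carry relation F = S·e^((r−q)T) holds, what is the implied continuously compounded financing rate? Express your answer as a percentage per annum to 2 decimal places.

From F = S·e^((r−q)T): (r − q) = ln(F/S)/T
ln(5651.99/5685.58) = ln(0.994092) = -0.005926
(r − q) = -0.005926 / (90/360) = -0.023704
r = ln(F/S)/T + q = -0.023704 + 0.0424 = 0.018696
r = 1.87%

1.87%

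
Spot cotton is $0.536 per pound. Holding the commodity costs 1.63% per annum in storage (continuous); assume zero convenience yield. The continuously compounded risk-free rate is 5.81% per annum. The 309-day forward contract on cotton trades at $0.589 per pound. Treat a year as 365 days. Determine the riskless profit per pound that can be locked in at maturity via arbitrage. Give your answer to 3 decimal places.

$0.018 per pound

Fair forward: F* = S·e^(carry·T), with carry = (r + u) = 0.0581 + 0.0163 = 0.0744
F* = 0.536 · e^(0.0744 × 309/365) = 0.536 · e^0.062985 = 0.536 × 1.065011 = $0.5708
Market $0.589 > fair $0.5708: forward overpriced → cash-and-carry (buy spot, short the forward).
At maturity, profit = |F_mkt − F*| = |0.589 − 0.5708| = $0.018 per pound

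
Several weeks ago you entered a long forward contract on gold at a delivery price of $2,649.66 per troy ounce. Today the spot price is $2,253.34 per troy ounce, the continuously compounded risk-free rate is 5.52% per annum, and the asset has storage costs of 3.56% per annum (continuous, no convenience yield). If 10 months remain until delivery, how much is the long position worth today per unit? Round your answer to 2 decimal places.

-$209.35 per troy ounce

Current fair forward for the remaining 10 months: F = S·e^((r + u)·T), (r + u) = 0.0552 + 0.0356 = 0.0908
F = 2253.34 · e^(0.0908 × 10/12) = 2253.34 × 1.07860298 = 2430.4592
Value of long forward = (F − K)·e^(−rT) = (2430.4592 − 2649.66) · e^(−0.0552·10/12)
= -219.2008 × 0.95504196 = -209.35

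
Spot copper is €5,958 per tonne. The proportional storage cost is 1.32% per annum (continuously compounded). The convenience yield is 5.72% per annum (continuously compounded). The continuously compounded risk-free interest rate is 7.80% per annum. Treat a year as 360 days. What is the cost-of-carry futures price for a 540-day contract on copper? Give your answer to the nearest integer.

Net carry = r + u − y = 0.0780 + 0.0132 − 0.0572 = 0.0340
F = S·e^((r+u−y)T) = 5958 · e^(0.0340 × 540/360) = 5958 · e^0.051000
= 5958 × 1.052323 = €6,270 per tonne

€6,270 per tonne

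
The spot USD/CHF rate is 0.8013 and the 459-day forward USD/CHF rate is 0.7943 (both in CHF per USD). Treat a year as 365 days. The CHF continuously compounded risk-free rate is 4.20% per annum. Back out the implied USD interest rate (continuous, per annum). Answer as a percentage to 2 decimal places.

4.90%

F = S·e^((r_CHF − r_USD)T) ⇒ r_USD = r_CHF − ln(F/S)/T
ln(0.7943/0.8013) = -0.008774; /(459/365) = -0.006977
r_USD = 0.0420 + 0.006977 = 0.048977
r_USD = 4.90%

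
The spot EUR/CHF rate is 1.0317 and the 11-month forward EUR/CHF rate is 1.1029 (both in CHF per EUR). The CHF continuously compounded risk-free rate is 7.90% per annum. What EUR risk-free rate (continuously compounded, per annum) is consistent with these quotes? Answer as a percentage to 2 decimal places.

F = S·e^((r_CHF − r_EUR)T) ⇒ r_EUR = r_CHF − ln(F/S)/T
ln(1.1029/1.0317) = 0.066735; /(11/12) = 0.072802
r_EUR = 0.0790 − 0.072802 = 0.006198
r_EUR = 0.62%

0.62%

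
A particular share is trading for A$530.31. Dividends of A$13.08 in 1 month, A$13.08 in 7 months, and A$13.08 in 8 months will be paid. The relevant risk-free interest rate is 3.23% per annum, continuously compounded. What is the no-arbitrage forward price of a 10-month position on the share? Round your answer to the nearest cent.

A$505.04

PV(dividends) I = 13.08·e^(−0.0323·1/12) + 13.08·e^(−0.0323·7/12) + 13.08·e^(−0.0323·8/12)
I = 13.0448 + 12.8359 + 12.8014 = 38.6821
F = (S − I)·e^(rT) = (530.31 − 38.6821) · e^(0.0323·10/12)
= 491.6279 · e^0.026917 = 491.6279 × 1.027283 = A$505.04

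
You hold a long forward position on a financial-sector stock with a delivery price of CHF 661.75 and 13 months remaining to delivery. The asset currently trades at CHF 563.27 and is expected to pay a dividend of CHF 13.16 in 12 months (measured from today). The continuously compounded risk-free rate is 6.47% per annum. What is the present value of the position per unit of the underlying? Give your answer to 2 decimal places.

PV(remaining dividends) I = 13.16·e^(−0.0647·12/12) = 12.3355
Current forward F = (S − I)·e^(rT) = (563.27 − 12.3355)·e^(0.0647·13/12) = 550.9345 × 1.072606 = 590.9357
Value (long) = (F − K)·e^(−rT) = (590.9357 − 661.75) × 0.932308 = -66.0207
Value = -CHF 66.02

-CHF 66.02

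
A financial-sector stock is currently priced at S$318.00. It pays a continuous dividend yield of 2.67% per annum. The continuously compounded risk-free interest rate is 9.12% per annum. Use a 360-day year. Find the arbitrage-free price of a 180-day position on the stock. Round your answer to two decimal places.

S$328.42

F = S·e^((r − q)T) = 318.00 · e^((0.0912 − 0.0267) × 180/360)
= 318.00 · e^0.032250 = 318.00 × 1.032776
F = S$328.42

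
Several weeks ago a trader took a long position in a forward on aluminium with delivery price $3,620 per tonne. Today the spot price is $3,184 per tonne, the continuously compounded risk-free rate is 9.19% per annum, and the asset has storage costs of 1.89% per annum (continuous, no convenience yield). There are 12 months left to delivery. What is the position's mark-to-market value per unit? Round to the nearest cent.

Current fair forward for the remaining 12 months: F = S·e^((r + u)·T), (r + u) = 0.0919 + 0.0189 = 0.1108
F = 3184 · e^(0.1108 × 12/12) = 3184 × 1.11717145 = 3557.0739
Value of long forward = (F − K)·e^(−rT) = (3557.0739 − 3620) · e^(−0.0919·12/12)
= -62.9261 × 0.91219636 = -57.40

-$57.40 per tonne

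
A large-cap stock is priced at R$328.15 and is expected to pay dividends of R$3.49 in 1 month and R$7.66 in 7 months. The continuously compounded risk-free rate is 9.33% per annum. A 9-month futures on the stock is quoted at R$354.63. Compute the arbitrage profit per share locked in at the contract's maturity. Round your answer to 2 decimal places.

R$14.19 per share

PV(dividends) I = 3.49·e^(−0.0933·1/12) + 7.66·e^(−0.0933·7/12) = 10.7172
Fair futures F* = (S − I)·e^(rT) = (328.15 − 10.7172)·e^0.069975 = 317.4328 × 1.072481 = 340.4406
Market R$354.63 > fair 340.4406: forward overpriced → cash-and-carry (borrow at r, buy the stock and collect the dividends, short the forward).
Profit at T = |F_mkt − F*| = |354.63 − 340.4406| = R$14.19 per share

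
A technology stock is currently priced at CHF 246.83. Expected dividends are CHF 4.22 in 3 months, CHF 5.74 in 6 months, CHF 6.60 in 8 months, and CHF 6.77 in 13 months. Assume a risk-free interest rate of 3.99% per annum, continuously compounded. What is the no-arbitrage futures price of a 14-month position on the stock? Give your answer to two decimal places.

PV(dividends) I = 4.22·e^(−0.0399·3/12) + 5.74·e^(−0.0399·6/12) + 6.60·e^(−0.0399·8/12) + 6.77·e^(−0.0399·13/12)
I = 4.1781 + 5.6266 + 6.4268 + 6.4836 = 22.7151
F = (S − I)·e^(rT) = (246.83 − 22.7151) · e^(0.0399·14/12)
= 224.1149 · e^0.046550 = 224.1149 × 1.047650 = CHF 234.79

CHF 234.79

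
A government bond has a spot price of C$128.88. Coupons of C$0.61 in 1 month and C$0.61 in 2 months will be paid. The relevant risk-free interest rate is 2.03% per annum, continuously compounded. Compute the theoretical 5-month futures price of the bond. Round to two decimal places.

PV(coupons) I = 0.61·e^(−0.0203·1/12) + 0.61·e^(−0.0203·2/12)
I = 0.6090 + 0.6079 = 1.2169
F = (S − I)·e^(rT) = (128.88 − 1.2169) · e^(0.0203·5/12)
= 127.6631 · e^0.008458 = 127.6631 × 1.008494 = C$128.75

C$128.75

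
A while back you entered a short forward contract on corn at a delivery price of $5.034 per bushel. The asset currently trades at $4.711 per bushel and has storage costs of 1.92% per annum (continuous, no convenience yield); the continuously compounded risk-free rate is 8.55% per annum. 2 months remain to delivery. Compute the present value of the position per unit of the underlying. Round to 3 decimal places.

$0.237 per bushel

Current fair forward for the remaining 2 months: F = S·e^((r + u)·T), (r + u) = 0.0855 + 0.0192 = 0.1047
F = 4.711 · e^(0.1047 × 2/12) = 4.711 × 1.017603 = 4.7939
Value of long forward = (F − K)·e^(−rT) = (4.7939 − 5.034) · e^(−0.0855·2/12)
= -0.2401 × 0.985851 = -0.237
Short position value = −(long value) = $0.237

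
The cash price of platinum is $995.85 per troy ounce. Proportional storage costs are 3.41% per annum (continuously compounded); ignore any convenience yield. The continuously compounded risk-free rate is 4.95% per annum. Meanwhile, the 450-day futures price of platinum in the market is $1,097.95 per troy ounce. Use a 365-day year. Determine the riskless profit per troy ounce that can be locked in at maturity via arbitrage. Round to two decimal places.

$6.02 per troy ounce

Fair futures: F* = S·e^(carry·T), with carry = (r + u) = 0.0495 + 0.0341 = 0.0836
F* = 995.85 · e^(0.0836 × 450/365) = 995.85 · e^0.103068 = 995.85 × 1.108567 = $1103.9664
Market $1097.95 < fair $1103.9664: forward underpriced → reverse cash-and-carry (short spot, go long the forward).
At maturity, profit = |F_mkt − F*| = |1097.95 − 1103.9664| = $6.02 per troy ounce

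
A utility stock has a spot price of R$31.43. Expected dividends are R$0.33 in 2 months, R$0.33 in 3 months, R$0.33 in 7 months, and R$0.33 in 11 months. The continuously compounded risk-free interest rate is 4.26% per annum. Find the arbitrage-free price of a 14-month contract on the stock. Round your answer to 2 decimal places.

R$31.67

PV(dividends) I = 0.33·e^(−0.0426·2/12) + 0.33·e^(−0.0426·3/12) + 0.33·e^(−0.0426·7/12) + 0.33·e^(−0.0426·11/12)
I = 0.3277 + 0.3265 + 0.3219 + 0.3174 = 1.2935
F = (S − I)·e^(rT) = (31.43 − 1.2935) · e^(0.0426·14/12)
= 30.1365 · e^0.049700 = 30.1365 × 1.050956 = R$31.67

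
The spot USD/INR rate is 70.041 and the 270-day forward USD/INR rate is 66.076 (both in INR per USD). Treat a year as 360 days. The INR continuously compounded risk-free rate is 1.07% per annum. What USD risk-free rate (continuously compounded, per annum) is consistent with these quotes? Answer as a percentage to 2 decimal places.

F = S·e^((r_INR − r_USD)T) ⇒ r_USD = r_INR − ln(F/S)/T
ln(66.076/70.041) = -0.058275; /(270/360) = -0.077700
r_USD = 0.0107 + 0.077700 = 0.088400
r_USD = 8.84%

8.84%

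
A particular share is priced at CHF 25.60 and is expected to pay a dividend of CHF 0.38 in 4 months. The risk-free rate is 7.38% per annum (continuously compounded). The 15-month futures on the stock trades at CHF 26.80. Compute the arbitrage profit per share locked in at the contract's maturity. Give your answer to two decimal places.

CHF 0.87 per share

PV(dividends) I = 0.38·e^(−0.0738·4/12) = 0.3708
Fair futures F* = (S − I)·e^(rT) = (25.60 − 0.3708)·e^0.092250 = 25.2292 × 1.096639 = 27.6673
Market CHF 26.80 < fair 27.6673: forward underpriced → reverse cash-and-carry (short the stock, invest proceeds at r, pay the dividends, go long the forward).
Profit at T = |F_mkt − F*| = |26.80 − 27.6673| = CHF 0.87 per share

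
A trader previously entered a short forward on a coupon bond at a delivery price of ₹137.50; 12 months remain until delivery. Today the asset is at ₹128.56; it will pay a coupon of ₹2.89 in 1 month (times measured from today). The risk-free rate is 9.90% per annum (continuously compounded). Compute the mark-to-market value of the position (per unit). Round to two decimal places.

PV(remaining coupons) I = 2.89·e^(−0.0990·1/12) = 2.8663
Current forward F = (S − I)·e^(rT) = (128.56 − 2.8663)·e^(0.0990·12/12) = 125.6937 × 1.104066 = 138.7741
Value (long) = (F − K)·e^(−rT) = (138.7741 − 137.50) × 0.905743 = 1.1540
Short position value = −(long value) = -₹1.15

-₹1.15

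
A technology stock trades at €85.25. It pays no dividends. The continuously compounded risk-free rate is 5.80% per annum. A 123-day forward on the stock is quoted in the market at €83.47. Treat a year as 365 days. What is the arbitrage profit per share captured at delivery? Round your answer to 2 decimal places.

Fair forward: F* = S·e^(carry·T), with carry = r = 0.0580
F* = 85.25 · e^(0.0580 × 123/365) = 85.25 · e^0.019545 = 85.25 × 1.019737 = €86.9326
Market €83.47 < fair €86.9326: forward underpriced → reverse cash-and-carry (short spot, go long the forward).
At maturity, profit = |F_mkt − F*| = |83.47 − 86.9326| = €3.46 per share

€3.46 per share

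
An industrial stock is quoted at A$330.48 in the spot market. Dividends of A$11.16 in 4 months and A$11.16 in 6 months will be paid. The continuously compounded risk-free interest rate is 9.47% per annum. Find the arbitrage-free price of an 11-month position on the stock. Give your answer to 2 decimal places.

PV(dividends) I = 11.16·e^(−0.0947·4/12) + 11.16·e^(−0.0947·6/12)
I = 10.8132 + 10.6439 = 21.4571
F = (S − I)·e^(rT) = (330.48 − 21.4571) · e^(0.0947·11/12)
= 309.0229 · e^0.086808 = 309.0229 × 1.090687 = A$337.05

A$337.05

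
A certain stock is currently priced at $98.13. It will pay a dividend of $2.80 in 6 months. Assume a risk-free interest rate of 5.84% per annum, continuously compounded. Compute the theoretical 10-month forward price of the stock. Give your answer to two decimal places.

PV(dividends) I = 2.80·e^(−0.0584·6/12)
I = 2.7194
F = (S − I)·e^(rT) = (98.13 − 2.7194) · e^(0.0584·10/12)
= 95.4106 · e^0.048667 = 95.4106 × 1.049871 = $100.17

$100.17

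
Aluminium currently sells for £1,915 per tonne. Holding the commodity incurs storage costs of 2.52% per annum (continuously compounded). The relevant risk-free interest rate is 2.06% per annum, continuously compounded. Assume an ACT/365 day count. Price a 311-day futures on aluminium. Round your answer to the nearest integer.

Net carry = r + u − y = 0.0206 + 0.0252 − 0.0000 = 0.0458
F = S·e^((r+u−y)T) = 1915 · e^(0.0458 × 311/365) = 1915 · e^0.039024
= 1915 × 1.039795 = £1,991 per tonne

£1,991 per tonne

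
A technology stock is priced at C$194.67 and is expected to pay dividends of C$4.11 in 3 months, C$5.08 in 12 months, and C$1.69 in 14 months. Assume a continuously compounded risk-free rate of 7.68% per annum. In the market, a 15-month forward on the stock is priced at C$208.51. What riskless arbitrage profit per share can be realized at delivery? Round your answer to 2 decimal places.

C$5.54 per share

PV(dividends) I = 4.11·e^(−0.0768·3/12) + 5.08·e^(−0.0768·12/12) + 1.69·e^(−0.0768·14/12) = 10.2815
Fair forward F* = (S − I)·e^(rT) = (194.67 − 10.2815)·e^0.096000 = 184.3885 × 1.100759 = 202.9673
Market C$208.51 > fair 202.9673: forward overpriced → cash-and-carry (borrow at r, buy the stock and collect the dividends, short the forward).
Profit at T = |F_mkt − F*| = |208.51 − 202.9673| = C$5.54 per share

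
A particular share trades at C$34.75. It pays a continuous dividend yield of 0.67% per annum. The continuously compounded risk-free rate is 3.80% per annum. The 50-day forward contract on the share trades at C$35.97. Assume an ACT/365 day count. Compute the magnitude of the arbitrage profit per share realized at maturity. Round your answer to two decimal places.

C$1.07 per share

Fair forward: F* = S·e^(carry·T), with carry = (r − q) = 0.0380 − 0.0067 = 0.0313
F* = 34.75 · e^(0.0313 × 50/365) = 34.75 · e^0.004288 = 34.75 × 1.004297 = C$34.8993
Market C$35.97 > fair C$34.8993: forward overpriced → cash-and-carry (buy spot, short the forward).
At maturity, profit = |F_mkt − F*| = |35.97 − 34.8993| = C$1.07 per share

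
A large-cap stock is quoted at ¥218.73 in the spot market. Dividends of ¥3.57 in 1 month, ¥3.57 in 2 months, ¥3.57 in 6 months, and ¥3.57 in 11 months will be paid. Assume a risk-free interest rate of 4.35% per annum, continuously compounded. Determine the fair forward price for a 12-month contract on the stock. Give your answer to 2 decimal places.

¥213.81

PV(dividends) I = 3.57·e^(−0.0435·1/12) + 3.57·e^(−0.0435·2/12) + 3.57·e^(−0.0435·6/12) + 3.57·e^(−0.0435·11/12)
I = 3.5571 + 3.5442 + 3.4932 + 3.4304 = 14.0249
F = (S − I)·e^(rT) = (218.73 − 14.0249) · e^(0.0435·12/12)
= 204.7051 · e^0.043500 = 204.7051 × 1.044460 = ¥213.81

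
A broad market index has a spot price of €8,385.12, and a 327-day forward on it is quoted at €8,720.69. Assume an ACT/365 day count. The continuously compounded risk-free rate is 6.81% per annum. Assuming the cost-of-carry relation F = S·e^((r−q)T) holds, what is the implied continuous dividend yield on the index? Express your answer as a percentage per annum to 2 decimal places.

2.43%

From F = S·e^((r−q)T): (r − q) = ln(F/S)/T
ln(8720.69/8385.12) = ln(1.040020) = 0.039240
(r − q) = 0.039240 / (327/365) = 0.043800
q = r − ln(F/S)/T = 0.0681 − 0.043800 = 0.024300
q = 2.43%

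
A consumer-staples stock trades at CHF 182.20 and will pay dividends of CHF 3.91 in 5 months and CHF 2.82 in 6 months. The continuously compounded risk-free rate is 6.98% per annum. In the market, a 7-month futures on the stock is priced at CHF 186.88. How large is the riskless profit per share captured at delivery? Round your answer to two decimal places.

CHF 3.90 per share

PV(dividends) I = 3.91·e^(−0.0698·5/12) + 2.82·e^(−0.0698·6/12) = 6.5212
Fair futures F* = (S − I)·e^(rT) = (182.20 − 6.5212)·e^0.040717 = 175.6788 × 1.041557 = 182.9795
Market CHF 186.88 > fair 182.9795: forward overpriced → cash-and-carry (borrow at r, buy the stock and collect the dividends, short the forward).
Profit at T = |F_mkt − F*| = |186.88 − 182.9795| = CHF 3.90 per share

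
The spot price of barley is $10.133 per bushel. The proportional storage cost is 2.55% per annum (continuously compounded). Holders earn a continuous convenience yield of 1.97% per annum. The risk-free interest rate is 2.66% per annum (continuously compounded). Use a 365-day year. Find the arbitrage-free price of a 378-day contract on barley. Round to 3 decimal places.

Net carry = r + u − y = 0.0266 + 0.0255 − 0.0197 = 0.0324
F = S·e^((r+u−y)T) = 10.133 · e^(0.0324 × 378/365) = 10.133 · e^0.033554
= 10.133 × 1.034123 = $10.479 per bushel

$10.479 per bushel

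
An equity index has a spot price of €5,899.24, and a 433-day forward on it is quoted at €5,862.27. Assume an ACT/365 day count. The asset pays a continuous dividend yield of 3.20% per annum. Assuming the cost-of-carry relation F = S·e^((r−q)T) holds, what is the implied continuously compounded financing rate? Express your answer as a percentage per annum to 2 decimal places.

2.67%

From F = S·e^((r−q)T): (r − q) = ln(F/S)/T
ln(5862.27/5899.24) = ln(0.993733) = -0.006287
(r − q) = -0.006287 / (433/365) = -0.005300
r = ln(F/S)/T + q = -0.005300 + 0.0320 = 0.026700
r = 2.67%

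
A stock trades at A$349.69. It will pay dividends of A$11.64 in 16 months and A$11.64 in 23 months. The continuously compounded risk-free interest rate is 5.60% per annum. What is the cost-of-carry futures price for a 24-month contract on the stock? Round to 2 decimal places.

PV(dividends) I = 11.64·e^(−0.0560·16/12) + 11.64·e^(−0.0560·23/12)
I = 10.8025 + 10.4554 = 21.2579
F = (S − I)·e^(rT) = (349.69 − 21.2579) · e^(0.0560·24/12)
= 328.4321 · e^0.112000 = 328.4321 × 1.118513 = A$367.36

A$367.36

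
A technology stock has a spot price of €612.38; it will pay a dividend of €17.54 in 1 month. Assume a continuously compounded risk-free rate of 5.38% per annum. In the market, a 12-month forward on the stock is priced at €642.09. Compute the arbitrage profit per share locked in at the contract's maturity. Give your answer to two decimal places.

€14.29 per share

PV(dividends) I = 17.54·e^(−0.0538·1/12) = 17.4615
Fair forward F* = (S − I)·e^(rT) = (612.38 − 17.4615)·e^0.053800 = 594.9185 × 1.055274 = 627.8020
Market €642.09 > fair 627.8020: forward overpriced → cash-and-carry (borrow at r, buy the stock and collect the dividends, short the forward).
Profit at T = |F_mkt − F*| = |642.09 − 627.8020| = €14.29 per share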